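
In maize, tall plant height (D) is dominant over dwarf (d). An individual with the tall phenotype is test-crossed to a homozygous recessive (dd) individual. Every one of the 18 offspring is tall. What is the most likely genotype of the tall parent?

Test cross: ? × dd
All offspring are tall.
If the unknown parent were heterozygous (Dd), about half of 18 offspring would be dwarf; none are. The unknown parent is most likely homozygous dominant (DD).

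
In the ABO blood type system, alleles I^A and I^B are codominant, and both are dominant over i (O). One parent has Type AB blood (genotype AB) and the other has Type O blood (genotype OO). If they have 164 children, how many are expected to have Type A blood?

Cross: AB × OO
Possible offspring genotypes: 2 AO, 2 BO
Blood type counts: 2 Type A, 2 Type B
Probability of Type A: 2/4 = 1/2
Expected count = 1/2 × 164 = 82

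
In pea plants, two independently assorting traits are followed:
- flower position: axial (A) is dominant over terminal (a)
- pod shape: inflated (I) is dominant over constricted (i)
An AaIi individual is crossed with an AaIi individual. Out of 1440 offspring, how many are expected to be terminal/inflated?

Dihybrid cross AaIi × AaIi — consider each gene separately:
flower position: Aa × Aa → 1 AA, 2 Aa, 1 aa → 3 A_ : 1 aa (out of 4)
pod shape: Ii × Ii → 1 II, 2 Ii, 1 ii → 3 I_ : 1 ii (out of 4)
Combine (counts out of 4 × 4 = 16): axial/inflated (A_I_) = 3×3 = 9; axial/constricted (A_ii) = 3×1 = 3; terminal/inflated (aaI_) = 1×3 = 3; terminal/constricted (aaii) = 1×1 = 1
Phenotype counts (out of 16): 9 axial/inflated, 3 axial/constricted, 3 terminal/inflated, 1 terminal/constricted
terminal/inflated: 3 out of 16 → fraction 3/16
Expected count = 3/16 × 1440 = 270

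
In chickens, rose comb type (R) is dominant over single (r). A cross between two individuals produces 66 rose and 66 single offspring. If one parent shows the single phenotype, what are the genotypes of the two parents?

Observed offspring: 66 rose, 66 single
The observed ratio simplifies to 1:1. One parent shows single, so its genotype must be rr. A 1:1 offspring split requires the other parent to be heterozygous (Rr).
Parent genotypes: rr × Rr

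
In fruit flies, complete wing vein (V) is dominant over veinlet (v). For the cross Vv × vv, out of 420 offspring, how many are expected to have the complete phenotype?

Punnett square for Vv × vv:
Offspring genotypes: 2 Vv, 2 vv
Total offspring: 4
Count with target: 2
Probability: 2/4 = 1/2
Expected count = 1/2 × 420 = 210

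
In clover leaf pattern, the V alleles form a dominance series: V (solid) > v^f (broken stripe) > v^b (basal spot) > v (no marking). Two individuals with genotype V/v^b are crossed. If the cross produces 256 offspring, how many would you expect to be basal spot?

Cross: V/v^b × V/v^b
Allele dominance: V > v^f > v^b > v
Offspring genotypes: 1 V/V, 2 V/v^b, 1 v^b/v^b
Phenotype counts: 3 solid, 1 basal spot
basal spot: 1 out of 4 → fraction 1/4
Expected count = 1/4 × 256 = 64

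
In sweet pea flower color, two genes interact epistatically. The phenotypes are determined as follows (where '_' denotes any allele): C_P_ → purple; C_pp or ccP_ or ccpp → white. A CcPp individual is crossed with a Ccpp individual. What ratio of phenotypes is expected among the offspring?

Cross: CcPp × Ccpp — consider each gene separately:
C gene: Cc × Cc → 1 CC, 2 Cc, 1 cc → 3 C_ : 1 cc (out of 4)
P gene: Pp × pp → 2 Pp, 2 pp → 2 P_ : 2 pp (out of 4)
Genotype classes (out of 4 × 4 = 16): C_P_ = 3×2 = 6; C_pp = 3×2 = 6; ccP_ = 1×2 = 2; ccpp = 1×2 = 2
Apply the phenotype rules: C_P_ (6) → purple; C_pp (6) + ccP_ (2) + ccpp (2) → white
Phenotype counts (out of 16): 6 purple, 10 white
Ratio: 3 purple : 5 white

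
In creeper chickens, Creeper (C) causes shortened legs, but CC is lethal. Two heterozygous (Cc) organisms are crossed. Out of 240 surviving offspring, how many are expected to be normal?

Cross: Cc × Cc
Punnett square offspring (before lethality): 1 CC, 2 Cc, 1 cc
The CC genotype is lethal (embryos die); surviving offspring: 2 Cc, 1 cc
normal: 1 out of 3 → fraction 1/3
Expected count = 1/3 × 240 = 80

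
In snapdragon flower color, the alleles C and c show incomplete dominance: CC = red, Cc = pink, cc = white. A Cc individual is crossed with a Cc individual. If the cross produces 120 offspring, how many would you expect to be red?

Punnett square for Cc × Cc:
Offspring genotypes: 1 CC, 2 Cc, 1 cc
Phenotype counts: 1 red, 2 pink, 1 white
red: 1 out of 4 → fraction 1/4
Expected count = 1/4 × 120 = 30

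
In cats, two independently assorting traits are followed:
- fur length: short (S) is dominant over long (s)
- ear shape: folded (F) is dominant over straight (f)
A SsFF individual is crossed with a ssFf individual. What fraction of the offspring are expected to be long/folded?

Dihybrid cross SsFF × ssFf — consider each gene separately:
fur length: Ss × ss → 2 Ss, 2 ss → 2 S_ : 2 ss (out of 4)
ear shape: FF × Ff → 2 FF, 2 Ff → 4 F_ (out of 4)
Combine (counts out of 4 × 4 = 16): short/folded (S_F_) = 2×4 = 8; long/folded (ssF_) = 2×4 = 8
Phenotype counts (out of 16): 8 short/folded, 8 long/folded
long/folded: 8 out of 16
Probability: 8/16 = 1/2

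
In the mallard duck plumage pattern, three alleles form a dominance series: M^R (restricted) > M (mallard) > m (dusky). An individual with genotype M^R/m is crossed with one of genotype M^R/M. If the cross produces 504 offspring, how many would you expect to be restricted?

Cross: M^R/m × M^R/M
Allele dominance: M^R > M > m
Offspring genotypes: 1 M^R/M^R, 1 M^R/M, 1 M^R/m, 1 M/m
Phenotype counts: 3 restricted, 1 mallard
restricted: 3 out of 4 → fraction 3/4
Expected count = 3/4 × 504 = 378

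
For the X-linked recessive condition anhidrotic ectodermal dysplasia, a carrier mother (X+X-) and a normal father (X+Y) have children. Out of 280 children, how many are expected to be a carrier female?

Cross: X+X- × X+Y
Offspring: 1 X+X+, 1 X+Y, 1 X+X-, 1 X-Y
Probability of a carrier female: 1/4
Expected count = 1/4 × 280 = 70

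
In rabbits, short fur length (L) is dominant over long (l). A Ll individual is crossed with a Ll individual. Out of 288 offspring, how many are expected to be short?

Punnett square for Ll × Ll:
Offspring genotypes: 1 LL, 2 Ll, 1 ll
short: 3, long: 1
short: 3 out of 4 → fraction 3/4
Expected count = 3/4 × 288 = 216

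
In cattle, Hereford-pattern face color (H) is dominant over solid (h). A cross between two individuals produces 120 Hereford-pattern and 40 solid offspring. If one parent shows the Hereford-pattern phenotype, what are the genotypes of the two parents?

Observed offspring: 120 Hereford-pattern, 40 solid
The observed ratio simplifies to 3:1. Solid (hh) offspring appear, so each parent must contribute one h allele. The parent stated to show Hereford-pattern carries H, so it is Hh. The other parent is then either Hh or hh: Hh × hh would give a 1:1 split, whereas Hh × Hh gives 3:1 — matching the data. So both parents are heterozygous (Hh × Hh).
Parent genotypes: Hh × Hh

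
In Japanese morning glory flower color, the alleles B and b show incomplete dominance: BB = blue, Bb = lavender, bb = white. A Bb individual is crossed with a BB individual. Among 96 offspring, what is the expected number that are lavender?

Punnett square for Bb × BB:
Offspring genotypes: 2 BB, 2 Bb
Phenotype counts: 2 blue, 2 lavender
lavender: 2 out of 4 → fraction 1/2
Expected count = 1/2 × 96 = 48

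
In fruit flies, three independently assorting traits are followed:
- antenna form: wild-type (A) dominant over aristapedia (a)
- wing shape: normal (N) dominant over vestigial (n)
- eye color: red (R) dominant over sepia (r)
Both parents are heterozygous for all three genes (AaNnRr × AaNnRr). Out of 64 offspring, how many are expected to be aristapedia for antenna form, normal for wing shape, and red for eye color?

Trihybrid cross: AaNnRr × AaNnRr
Each trait segregates independently with a 3:1 phenotypic ratio, so each gene contributes 3/4 (dominant) or 1/4 (recessive).
Target: aristapedia (antenna form), normal (wing shape), red (eye color)
Probability = product of independent per-trait probabilities
= 1/4 × 3/4 × 3/4 = 9/64
Expected count = 9/64 × 64 = 9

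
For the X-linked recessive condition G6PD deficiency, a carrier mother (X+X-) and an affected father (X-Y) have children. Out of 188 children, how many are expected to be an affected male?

Cross: X+X- × X-Y
Offspring: 1 X+X-, 1 X+Y, 1 X-X-, 1 X-Y
Probability of an affected male: 1/4
Expected count = 1/4 × 188 = 47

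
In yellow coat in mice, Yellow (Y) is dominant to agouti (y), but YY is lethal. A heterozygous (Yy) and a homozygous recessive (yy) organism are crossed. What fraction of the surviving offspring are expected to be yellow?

Cross: Yy × yy
Punnett square offspring (before lethality): 2 Yy, 2 yy
No YY offspring are produced in this cross.
yellow: 2 out of 4
Probability: 2/4 = 1/2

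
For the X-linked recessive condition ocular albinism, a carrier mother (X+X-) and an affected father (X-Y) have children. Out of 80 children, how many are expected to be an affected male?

Cross: X+X- × X-Y
Offspring: 1 X+X-, 1 X+Y, 1 X-X-, 1 X-Y
Probability of an affected male: 1/4
Expected count = 1/4 × 80 = 20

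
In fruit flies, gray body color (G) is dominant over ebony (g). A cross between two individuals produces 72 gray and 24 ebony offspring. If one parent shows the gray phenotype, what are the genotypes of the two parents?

Observed offspring: 72 gray, 24 ebony
The observed ratio simplifies to 3:1. Ebony (gg) offspring appear, so each parent must contribute one g allele. The parent stated to show gray carries G, so it is Gg. The other parent is then either Gg or gg: Gg × gg would give a 1:1 split, whereas Gg × Gg gives 3:1 — matching the data. So both parents are heterozygous (Gg × Gg).
Parent genotypes: Gg × Gg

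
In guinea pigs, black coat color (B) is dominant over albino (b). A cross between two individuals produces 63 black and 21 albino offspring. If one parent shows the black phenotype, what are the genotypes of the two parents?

Observed offspring: 63 black, 21 albino
The observed ratio simplifies to 3:1. Albino (bb) offspring appear, so each parent must contribute one b allele. The parent stated to show black carries B, so it is Bb. The other parent is then either Bb or bb: Bb × bb would give a 1:1 split, whereas Bb × Bb gives 3:1 — matching the data. So both parents are heterozygous (Bb × Bb).
Parent genotypes: Bb × Bb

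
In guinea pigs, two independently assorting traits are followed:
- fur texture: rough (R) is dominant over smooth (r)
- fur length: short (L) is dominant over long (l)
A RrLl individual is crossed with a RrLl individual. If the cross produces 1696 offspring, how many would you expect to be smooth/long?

Dihybrid cross RrLl × RrLl — consider each gene separately:
fur texture: Rr × Rr → 1 RR, 2 Rr, 1 rr → 3 R_ : 1 rr (out of 4)
fur length: Ll × Ll → 1 LL, 2 Ll, 1 ll → 3 L_ : 1 ll (out of 4)
Combine (counts out of 4 × 4 = 16): rough/short (R_L_) = 3×3 = 9; rough/long (R_ll) = 3×1 = 3; smooth/short (rrL_) = 1×3 = 3; smooth/long (rrll) = 1×1 = 1
Phenotype counts (out of 16): 9 rough/short, 3 rough/long, 3 smooth/short, 1 smooth/long
smooth/long: 1 out of 16 → fraction 1/16
Expected count = 1/16 × 1696 = 106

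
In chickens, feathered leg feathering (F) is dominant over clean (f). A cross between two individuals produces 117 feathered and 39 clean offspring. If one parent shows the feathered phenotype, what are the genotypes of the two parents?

Observed offspring: 117 feathered, 39 clean
The observed ratio simplifies to 3:1. Clean (ff) offspring appear, so each parent must contribute one f allele. The parent stated to show feathered carries F, so it is Ff. The other parent is then either Ff or ff: Ff × ff would give a 1:1 split, whereas Ff × Ff gives 3:1 — matching the data. So both parents are heterozygous (Ff × Ff).
Parent genotypes: Ff × Ff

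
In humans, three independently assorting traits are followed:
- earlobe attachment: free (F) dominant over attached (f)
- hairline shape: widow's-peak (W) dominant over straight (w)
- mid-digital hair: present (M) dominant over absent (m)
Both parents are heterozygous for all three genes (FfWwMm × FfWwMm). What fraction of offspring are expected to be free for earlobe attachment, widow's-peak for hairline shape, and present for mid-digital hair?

Trihybrid cross: FfWwMm × FfWwMm
Each trait segregates independently with a 3:1 phenotypic ratio, so each gene contributes 3/4 (dominant) or 1/4 (recessive).
Target: free (earlobe attachment), widow's-peak (hairline shape), present (mid-digital hair)
Probability = product of independent per-trait probabilities
= 3/4 × 3/4 × 3/4 = 27/64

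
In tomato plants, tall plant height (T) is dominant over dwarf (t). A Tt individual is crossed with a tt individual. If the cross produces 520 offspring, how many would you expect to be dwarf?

Punnett square for Tt × tt:
Offspring genotypes: 2 Tt, 2 tt
tall: 2, dwarf: 2
dwarf: 2 out of 4 → fraction 1/2
Expected count = 1/2 × 520 = 260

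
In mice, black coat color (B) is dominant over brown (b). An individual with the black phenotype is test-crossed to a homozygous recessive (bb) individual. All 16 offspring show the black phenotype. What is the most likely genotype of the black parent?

Test cross: ? × bb
All offspring are black.
If the unknown parent were heterozygous (Bb), about half of 16 offspring would be brown; none are. The unknown parent is most likely homozygous dominant (BB).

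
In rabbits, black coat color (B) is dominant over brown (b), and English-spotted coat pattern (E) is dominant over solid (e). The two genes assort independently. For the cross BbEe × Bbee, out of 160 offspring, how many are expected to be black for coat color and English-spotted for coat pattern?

Dihybrid cross BbEe × Bbee — consider each gene separately:
coat color: Bb × Bb → 1 BB, 2 Bb, 1 bb → 3 B_ : 1 bb (out of 4)
coat pattern: Ee × ee → 2 Ee, 2 ee → 2 E_ : 2 ee (out of 4)
Looking for: black (B_) and English-spotted (E_)
P(black) = 3/4, P(English-spotted) = 2/4
P(both) = 3/4 × 2/4 = 6/16 = 3/8
Expected count = 3/8 × 160 = 60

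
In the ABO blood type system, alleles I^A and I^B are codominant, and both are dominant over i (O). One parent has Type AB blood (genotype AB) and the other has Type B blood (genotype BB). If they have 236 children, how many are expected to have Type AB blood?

Cross: AB × BB
Possible offspring genotypes: 2 AB, 2 BB
Blood type counts: 2 Type AB, 2 Type B
Probability of Type AB: 2/4 = 1/2
Expected count = 1/2 × 236 = 118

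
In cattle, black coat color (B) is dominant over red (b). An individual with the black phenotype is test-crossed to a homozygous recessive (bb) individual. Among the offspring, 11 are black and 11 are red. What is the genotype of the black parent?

Test cross: ? × bb
Offspring: 11 black, 11 red — approximately 1:1.
A 1:1 ratio in a test cross indicates the unknown parent is heterozygous (Bb).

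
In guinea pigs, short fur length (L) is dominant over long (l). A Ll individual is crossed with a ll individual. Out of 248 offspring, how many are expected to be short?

Punnett square for Ll × ll:
Offspring genotypes: 2 Ll, 2 ll
short: 2, long: 2
short: 2 out of 4 → fraction 1/2
Expected count = 1/2 × 248 = 124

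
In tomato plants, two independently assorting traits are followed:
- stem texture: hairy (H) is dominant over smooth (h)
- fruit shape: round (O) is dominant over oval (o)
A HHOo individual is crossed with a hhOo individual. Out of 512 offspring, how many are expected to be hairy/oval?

Dihybrid cross HHOo × hhOo — consider each gene separately:
stem texture: HH × hh → 4 Hh → 4 H_ (out of 4)
fruit shape: Oo × Oo → 1 OO, 2 Oo, 1 oo → 3 O_ : 1 oo (out of 4)
Combine (counts out of 4 × 4 = 16): hairy/round (H_O_) = 4×3 = 12; hairy/oval (H_oo) = 4×1 = 4
Phenotype counts (out of 16): 12 hairy/round, 4 hairy/oval
hairy/oval: 4 out of 16 → fraction 1/4
Expected count = 1/4 × 512 = 128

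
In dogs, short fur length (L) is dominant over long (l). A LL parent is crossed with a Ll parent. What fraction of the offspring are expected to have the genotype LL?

Punnett square for LL × Ll:
Offspring genotypes: 2 LL, 2 Ll
Total offspring: 4
Count with target: 2
Probability: 2/4 = 1/2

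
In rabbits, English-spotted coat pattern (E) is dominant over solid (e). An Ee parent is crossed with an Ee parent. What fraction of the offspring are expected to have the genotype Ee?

Punnett square for Ee × Ee:
Offspring genotypes: 1 EE, 2 Ee, 1 ee
Total offspring: 4
Count with target: 2
Probability: 2/4 = 1/2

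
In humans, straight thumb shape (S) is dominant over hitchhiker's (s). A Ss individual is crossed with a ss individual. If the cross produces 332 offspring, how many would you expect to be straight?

Punnett square for Ss × ss:
Offspring genotypes: 2 Ss, 2 ss
straight: 2, hitchhiker's: 2
straight: 2 out of 4 → fraction 1/2
Expected count = 1/2 × 332 = 166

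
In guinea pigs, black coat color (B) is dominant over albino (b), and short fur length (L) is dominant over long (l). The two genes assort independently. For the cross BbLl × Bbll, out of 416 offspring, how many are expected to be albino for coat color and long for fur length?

Dihybrid cross BbLl × Bbll — consider each gene separately:
coat color: Bb × Bb → 1 BB, 2 Bb, 1 bb → 3 B_ : 1 bb (out of 4)
fur length: Ll × ll → 2 Ll, 2 ll → 2 L_ : 2 ll (out of 4)
Looking for: albino (bb) and long (ll)
P(albino) = 1/4, P(long) = 2/4
P(both) = 1/4 × 2/4 = 2/16 = 1/8
Expected count = 1/8 × 416 = 52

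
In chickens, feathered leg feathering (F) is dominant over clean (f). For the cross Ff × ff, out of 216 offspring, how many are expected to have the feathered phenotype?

Punnett square for Ff × ff:
Offspring genotypes: 2 Ff, 2 ff
Total offspring: 4
Count with target: 2
Probability: 2/4 = 1/2
Expected count = 1/2 × 216 = 108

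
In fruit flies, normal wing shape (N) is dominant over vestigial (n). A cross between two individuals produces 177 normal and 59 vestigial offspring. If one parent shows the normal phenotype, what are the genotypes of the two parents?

Observed offspring: 177 normal, 59 vestigial
The observed ratio simplifies to 3:1. Vestigial (nn) offspring appear, so each parent must contribute one n allele. The parent stated to show normal carries N, so it is Nn. The other parent is then either Nn or nn: Nn × nn would give a 1:1 split, whereas Nn × Nn gives 3:1 — matching the data. So both parents are heterozygous (Nn × Nn).
Parent genotypes: Nn × Nn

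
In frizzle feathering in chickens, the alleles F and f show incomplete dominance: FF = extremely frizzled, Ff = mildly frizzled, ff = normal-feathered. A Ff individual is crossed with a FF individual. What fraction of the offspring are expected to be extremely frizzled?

Punnett square for Ff × FF:
Offspring genotypes: 2 FF, 2 Ff
Phenotype counts: 2 extremely frizzled, 2 mildly frizzled
extremely frizzled: 2 out of 4
Probability: 2/4 = 1/2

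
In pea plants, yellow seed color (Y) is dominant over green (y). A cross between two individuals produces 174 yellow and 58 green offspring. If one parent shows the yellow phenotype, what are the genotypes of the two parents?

Observed offspring: 174 yellow, 58 green
The observed ratio simplifies to 3:1. Green (yy) offspring appear, so each parent must contribute one y allele. The parent stated to show yellow carries Y, so it is Yy. The other parent is then either Yy or yy: Yy × yy would give a 1:1 split, whereas Yy × Yy gives 3:1 — matching the data. So both parents are heterozygous (Yy × Yy).
Parent genotypes: Yy × Yy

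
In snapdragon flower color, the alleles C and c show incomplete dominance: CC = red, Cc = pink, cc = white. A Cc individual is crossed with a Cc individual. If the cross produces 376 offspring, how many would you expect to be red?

Punnett square for Cc × Cc:
Offspring genotypes: 1 CC, 2 Cc, 1 cc
Phenotype counts: 1 red, 2 pink, 1 white
red: 1 out of 4 → fraction 1/4
Expected count = 1/4 × 376 = 94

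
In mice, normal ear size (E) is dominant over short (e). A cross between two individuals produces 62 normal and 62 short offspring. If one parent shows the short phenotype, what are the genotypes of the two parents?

Observed offspring: 62 normal, 62 short
The observed ratio simplifies to 1:1. One parent shows short, so its genotype must be ee. A 1:1 offspring split requires the other parent to be heterozygous (Ee).
Parent genotypes: ee × Ee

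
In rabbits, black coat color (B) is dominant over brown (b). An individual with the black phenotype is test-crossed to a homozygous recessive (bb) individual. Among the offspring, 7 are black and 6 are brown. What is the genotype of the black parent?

Test cross: ? × bb
Offspring: 7 black, 6 brown — approximately 1:1.
A 1:1 ratio in a test cross indicates the unknown parent is heterozygous (Bb).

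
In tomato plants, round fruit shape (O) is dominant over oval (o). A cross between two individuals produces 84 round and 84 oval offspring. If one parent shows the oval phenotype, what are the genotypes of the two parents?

Observed offspring: 84 round, 84 oval
The observed ratio simplifies to 1:1. One parent shows oval, so its genotype must be oo. A 1:1 offspring split requires the other parent to be heterozygous (Oo).
Parent genotypes: oo × Oo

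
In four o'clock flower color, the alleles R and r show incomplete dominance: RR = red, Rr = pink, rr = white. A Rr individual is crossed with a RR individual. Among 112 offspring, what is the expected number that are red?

Punnett square for Rr × RR:
Offspring genotypes: 2 RR, 2 Rr
Phenotype counts: 2 red, 2 pink
red: 2 out of 4 → fraction 1/2
Expected count = 1/2 × 112 = 56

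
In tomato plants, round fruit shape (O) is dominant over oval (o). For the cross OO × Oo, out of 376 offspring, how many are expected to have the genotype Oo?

Punnett square for OO × Oo:
Offspring genotypes: 2 OO, 2 Oo
Total offspring: 4
Count with target: 2
Probability: 2/4 = 1/2
Expected count = 1/2 × 376 = 188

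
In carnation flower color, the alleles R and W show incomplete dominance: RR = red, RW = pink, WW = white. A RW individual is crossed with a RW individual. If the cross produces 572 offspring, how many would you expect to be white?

Punnett square for RW × RW:
Offspring genotypes: 1 RR, 2 RW, 1 WW
Phenotype counts: 1 red, 2 pink, 1 white
white: 1 out of 4 → fraction 1/4
Expected count = 1/4 × 572 = 143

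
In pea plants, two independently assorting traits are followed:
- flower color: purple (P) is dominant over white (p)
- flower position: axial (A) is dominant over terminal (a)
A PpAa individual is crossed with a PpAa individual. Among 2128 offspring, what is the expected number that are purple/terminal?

Dihybrid cross PpAa × PpAa — consider each gene separately:
flower color: Pp × Pp → 1 PP, 2 Pp, 1 pp → 3 P_ : 1 pp (out of 4)
flower position: Aa × Aa → 1 AA, 2 Aa, 1 aa → 3 A_ : 1 aa (out of 4)
Combine (counts out of 4 × 4 = 16): purple/axial (P_A_) = 3×3 = 9; purple/terminal (P_aa) = 3×1 = 3; white/axial (ppA_) = 1×3 = 3; white/terminal (ppaa) = 1×1 = 1
Phenotype counts (out of 16): 9 purple/axial, 3 purple/terminal, 3 white/axial, 1 white/terminal
purple/terminal: 3 out of 16 → fraction 3/16
Expected count = 3/16 × 2128 = 399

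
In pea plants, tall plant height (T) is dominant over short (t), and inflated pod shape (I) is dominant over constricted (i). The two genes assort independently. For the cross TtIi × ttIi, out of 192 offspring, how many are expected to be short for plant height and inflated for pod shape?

Dihybrid cross TtIi × ttIi — consider each gene separately:
plant height: Tt × tt → 2 Tt, 2 tt → 2 T_ : 2 tt (out of 4)
pod shape: Ii × Ii → 1 II, 2 Ii, 1 ii → 3 I_ : 1 ii (out of 4)
Looking for: short (tt) and inflated (I_)
P(short) = 2/4, P(inflated) = 3/4
P(both) = 2/4 × 3/4 = 6/16 = 3/8
Expected count = 3/8 × 192 = 72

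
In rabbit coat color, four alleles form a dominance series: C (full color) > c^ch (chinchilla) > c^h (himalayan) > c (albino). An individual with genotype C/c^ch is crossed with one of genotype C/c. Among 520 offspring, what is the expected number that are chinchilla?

Cross: C/c^ch × C/c
Allele dominance: C > c^ch > c^h > c
Offspring genotypes: 1 C/C, 1 C/c, 1 C/c^ch, 1 c^ch/c
Phenotype counts: 3 full color, 1 chinchilla
chinchilla: 1 out of 4 → fraction 1/4
Expected count = 1/4 × 520 = 130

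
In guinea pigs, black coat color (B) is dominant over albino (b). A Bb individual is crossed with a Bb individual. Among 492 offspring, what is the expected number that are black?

Punnett square for Bb × Bb:
Offspring genotypes: 1 BB, 2 Bb, 1 bb
black: 3, albino: 1
black: 3 out of 4 → fraction 3/4
Expected count = 3/4 × 492 = 369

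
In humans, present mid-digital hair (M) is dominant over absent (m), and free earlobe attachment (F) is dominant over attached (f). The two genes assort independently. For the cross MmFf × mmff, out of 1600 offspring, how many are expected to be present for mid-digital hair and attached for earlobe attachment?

Dihybrid cross MmFf × mmff — consider each gene separately:
mid-digital hair: Mm × mm → 2 Mm, 2 mm → 2 M_ : 2 mm (out of 4)
earlobe attachment: Ff × ff → 2 Ff, 2 ff → 2 F_ : 2 ff (out of 4)
Looking for: present (M_) and attached (ff)
P(present) = 2/4, P(attached) = 2/4
P(both) = 2/4 × 2/4 = 4/16 = 1/4
Expected count = 1/4 × 1600 = 400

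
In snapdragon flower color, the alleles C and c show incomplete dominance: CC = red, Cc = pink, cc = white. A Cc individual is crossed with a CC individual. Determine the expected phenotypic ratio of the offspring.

Punnett square for Cc × CC:
Offspring genotypes: 2 CC, 2 Cc
Phenotype counts: 2 red, 2 pink
Ratio: 1 red : 1 pink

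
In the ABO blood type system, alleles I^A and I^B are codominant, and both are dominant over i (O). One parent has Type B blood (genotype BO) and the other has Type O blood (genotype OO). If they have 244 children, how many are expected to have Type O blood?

Cross: BO × OO
Possible offspring genotypes: 2 BO, 2 OO
Blood type counts: 2 Type B, 2 Type O
Probability of Type O: 2/4 = 1/2
Expected count = 1/2 × 244 = 122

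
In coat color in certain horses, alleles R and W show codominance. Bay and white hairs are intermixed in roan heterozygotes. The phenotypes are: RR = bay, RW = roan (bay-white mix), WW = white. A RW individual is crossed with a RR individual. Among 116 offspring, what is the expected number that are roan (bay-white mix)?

Punnett square for RW × RR:
Offspring genotypes: 2 RR, 2 RW
Phenotype counts: 2 bay, 2 roan (bay-white mix)
roan (bay-white mix): 2 out of 4 → fraction 1/2
Expected count = 1/2 × 116 = 58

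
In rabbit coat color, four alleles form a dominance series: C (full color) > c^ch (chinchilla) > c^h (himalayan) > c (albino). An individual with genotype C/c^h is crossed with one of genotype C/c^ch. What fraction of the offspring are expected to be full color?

Cross: C/c^h × C/c^ch
Allele dominance: C > c^ch > c^h > c
Offspring genotypes: 1 C/C, 1 C/c^ch, 1 C/c^h, 1 c^ch/c^h
Phenotype counts: 3 full color, 1 chinchilla
full color: 3 out of 4
Probability: 3/4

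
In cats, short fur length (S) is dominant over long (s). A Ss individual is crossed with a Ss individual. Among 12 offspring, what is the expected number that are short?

Punnett square for Ss × Ss:
Offspring genotypes: 1 SS, 2 Ss, 1 ss
short: 3, long: 1
short: 3 out of 4 → fraction 3/4
Expected count = 3/4 × 12 = 9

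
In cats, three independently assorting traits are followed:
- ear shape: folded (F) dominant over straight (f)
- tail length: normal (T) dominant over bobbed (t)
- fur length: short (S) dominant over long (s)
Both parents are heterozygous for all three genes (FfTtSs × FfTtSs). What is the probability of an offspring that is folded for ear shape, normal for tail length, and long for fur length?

Trihybrid cross: FfTtSs × FfTtSs
Each trait segregates independently with a 3:1 phenotypic ratio, so each gene contributes 3/4 (dominant) or 1/4 (recessive).
Target: folded (ear shape), normal (tail length), long (fur length)
Probability = product of independent per-trait probabilities
= 3/4 × 3/4 × 1/4 = 9/64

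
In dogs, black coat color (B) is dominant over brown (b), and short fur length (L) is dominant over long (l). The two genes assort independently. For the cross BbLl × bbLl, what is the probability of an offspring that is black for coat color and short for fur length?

Dihybrid cross BbLl × bbLl — consider each gene separately:
coat color: Bb × bb → 2 Bb, 2 bb → 2 B_ : 2 bb (out of 4)
fur length: Ll × Ll → 1 LL, 2 Ll, 1 ll → 3 L_ : 1 ll (out of 4)
Looking for: black (B_) and short (L_)
P(black) = 2/4, P(short) = 3/4
P(both) = 2/4 × 3/4 = 6/16 = 3/8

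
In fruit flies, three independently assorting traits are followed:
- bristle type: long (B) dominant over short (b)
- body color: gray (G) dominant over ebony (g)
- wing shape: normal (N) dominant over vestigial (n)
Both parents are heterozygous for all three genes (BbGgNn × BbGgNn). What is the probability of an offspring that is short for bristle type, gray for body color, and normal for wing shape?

Trihybrid cross: BbGgNn × BbGgNn
Each trait segregates independently with a 3:1 phenotypic ratio, so each gene contributes 3/4 (dominant) or 1/4 (recessive).
Target: short (bristle type), gray (body color), normal (wing shape)
Probability = product of independent per-trait probabilities
= 1/4 × 3/4 × 3/4 = 9/64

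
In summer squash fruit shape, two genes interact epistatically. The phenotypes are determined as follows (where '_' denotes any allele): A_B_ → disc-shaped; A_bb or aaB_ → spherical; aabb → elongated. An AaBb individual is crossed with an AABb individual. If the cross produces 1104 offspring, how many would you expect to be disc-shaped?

Cross: AaBb × AABb — consider each gene separately:
A gene: Aa × AA → 2 AA, 2 Aa → 4 A_ (out of 4)
B gene: Bb × Bb → 1 BB, 2 Bb, 1 bb → 3 B_ : 1 bb (out of 4)
Genotype classes (out of 4 × 4 = 16): A_B_ = 4×3 = 12; A_bb = 4×1 = 4
Apply the phenotype rules: A_B_ (12) → disc-shaped; A_bb (4) → spherical
Phenotype counts (out of 16): 12 disc-shaped, 4 spherical
disc-shaped: 12 out of 16 → fraction 3/4
Expected count = 3/4 × 1104 = 828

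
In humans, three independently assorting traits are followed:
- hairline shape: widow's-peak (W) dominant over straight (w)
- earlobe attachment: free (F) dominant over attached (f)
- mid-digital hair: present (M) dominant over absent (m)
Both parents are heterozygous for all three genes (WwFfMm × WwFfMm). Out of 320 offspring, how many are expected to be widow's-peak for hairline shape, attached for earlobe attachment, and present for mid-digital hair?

Trihybrid cross: WwFfMm × WwFfMm
Each trait segregates independently with a 3:1 phenotypic ratio, so each gene contributes 3/4 (dominant) or 1/4 (recessive).
Target: widow's-peak (hairline shape), attached (earlobe attachment), present (mid-digital hair)
Probability = product of independent per-trait probabilities
= 3/4 × 1/4 × 3/4 = 9/64
Expected count = 9/64 × 320 = 45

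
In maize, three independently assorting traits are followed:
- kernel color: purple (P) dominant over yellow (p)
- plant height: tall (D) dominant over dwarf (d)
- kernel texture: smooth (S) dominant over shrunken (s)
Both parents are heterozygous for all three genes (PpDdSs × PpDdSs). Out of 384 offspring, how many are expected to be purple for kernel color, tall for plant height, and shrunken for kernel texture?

Trihybrid cross: PpDdSs × PpDdSs
Each trait segregates independently with a 3:1 phenotypic ratio, so each gene contributes 3/4 (dominant) or 1/4 (recessive).
Target: purple (kernel color), tall (plant height), shrunken (kernel texture)
Probability = product of independent per-trait probabilities
= 3/4 × 3/4 × 1/4 = 9/64
Expected count = 9/64 × 384 = 54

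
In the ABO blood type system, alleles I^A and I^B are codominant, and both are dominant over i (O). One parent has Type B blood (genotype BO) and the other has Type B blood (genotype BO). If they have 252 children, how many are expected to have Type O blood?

Cross: BO × BO
Possible offspring genotypes: 1 BB, 2 BO, 1 OO
Blood type counts: 3 Type B, 1 Type O
Probability of Type O: 1/4
Expected count = 1/4 × 252 = 63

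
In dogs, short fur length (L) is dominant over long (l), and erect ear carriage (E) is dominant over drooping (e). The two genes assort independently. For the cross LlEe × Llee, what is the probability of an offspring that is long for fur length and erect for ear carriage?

Dihybrid cross LlEe × Llee — consider each gene separately:
fur length: Ll × Ll → 1 LL, 2 Ll, 1 ll → 3 L_ : 1 ll (out of 4)
ear carriage: Ee × ee → 2 Ee, 2 ee → 2 E_ : 2 ee (out of 4)
Looking for: long (ll) and erect (E_)
P(long) = 1/4, P(erect) = 2/4
P(both) = 1/4 × 2/4 = 2/16 = 1/8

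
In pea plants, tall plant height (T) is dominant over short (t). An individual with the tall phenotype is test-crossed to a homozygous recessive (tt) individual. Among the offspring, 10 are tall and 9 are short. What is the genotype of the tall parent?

Test cross: ? × tt
Offspring: 10 tall, 9 short — approximately 1:1.
A 1:1 ratio in a test cross indicates the unknown parent is heterozygous (Tt).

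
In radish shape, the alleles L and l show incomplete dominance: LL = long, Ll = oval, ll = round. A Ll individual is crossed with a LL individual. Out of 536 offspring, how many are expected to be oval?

Punnett square for Ll × LL:
Offspring genotypes: 2 LL, 2 Ll
Phenotype counts: 2 long, 2 oval
oval: 2 out of 4 → fraction 1/2
Expected count = 1/2 × 536 = 268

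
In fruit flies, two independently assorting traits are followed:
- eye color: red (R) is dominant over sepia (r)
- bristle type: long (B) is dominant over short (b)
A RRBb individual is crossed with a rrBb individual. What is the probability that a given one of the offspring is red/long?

Dihybrid cross RRBb × rrBb — consider each gene separately:
eye color: RR × rr → 4 Rr → 4 R_ (out of 4)
bristle type: Bb × Bb → 1 BB, 2 Bb, 1 bb → 3 B_ : 1 bb (out of 4)
Combine (counts out of 4 × 4 = 16): red/long (R_B_) = 4×3 = 12; red/short (R_bb) = 4×1 = 4
Phenotype counts (out of 16): 12 red/long, 4 red/short
red/long: 12 out of 16
Probability: 12/16 = 3/4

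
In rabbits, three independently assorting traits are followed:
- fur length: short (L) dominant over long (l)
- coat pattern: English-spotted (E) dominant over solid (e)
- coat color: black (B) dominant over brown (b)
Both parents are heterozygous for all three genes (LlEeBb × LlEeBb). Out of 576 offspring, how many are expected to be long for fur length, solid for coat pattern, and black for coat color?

Trihybrid cross: LlEeBb × LlEeBb
Each trait segregates independently with a 3:1 phenotypic ratio, so each gene contributes 3/4 (dominant) or 1/4 (recessive).
Target: long (fur length), solid (coat pattern), black (coat color)
Probability = product of independent per-trait probabilities
= 1/4 × 1/4 × 3/4 = 3/64
Expected count = 3/64 × 576 = 27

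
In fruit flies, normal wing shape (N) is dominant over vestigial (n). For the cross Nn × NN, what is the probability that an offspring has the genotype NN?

Punnett square for Nn × NN:
Offspring genotypes: 2 NN, 2 Nn
Total offspring: 4
Count with target: 2
Probability: 2/4 = 1/2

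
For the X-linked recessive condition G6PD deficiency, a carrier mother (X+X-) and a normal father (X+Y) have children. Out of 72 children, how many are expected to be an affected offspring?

Cross: X+X- × X+Y
Offspring: 1 X+X+, 1 X+Y, 1 X+X-, 1 X-Y
Probability of an affected offspring: 1/4
Expected count = 1/4 × 72 = 18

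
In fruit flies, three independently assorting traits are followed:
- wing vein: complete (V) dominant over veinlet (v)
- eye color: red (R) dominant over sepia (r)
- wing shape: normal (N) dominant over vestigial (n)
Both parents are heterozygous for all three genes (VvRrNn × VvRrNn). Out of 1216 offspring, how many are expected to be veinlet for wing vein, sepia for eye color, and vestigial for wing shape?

Trihybrid cross: VvRrNn × VvRrNn
Each trait segregates independently with a 3:1 phenotypic ratio, so each gene contributes 3/4 (dominant) or 1/4 (recessive).
Target: veinlet (wing vein), sepia (eye color), vestigial (wing shape)
Probability = product of independent per-trait probabilities
= 1/4 × 1/4 × 1/4 = 1/64
Expected count = 1/64 × 1216 = 19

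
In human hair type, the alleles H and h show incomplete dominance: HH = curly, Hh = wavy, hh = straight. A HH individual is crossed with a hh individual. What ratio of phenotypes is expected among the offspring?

Punnett square for HH × hh:
Offspring genotypes: 4 Hh
Phenotype counts: 4 wavy
Ratio: all wavy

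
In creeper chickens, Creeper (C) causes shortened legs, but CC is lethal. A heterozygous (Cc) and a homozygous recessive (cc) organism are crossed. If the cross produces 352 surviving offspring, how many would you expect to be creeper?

Cross: Cc × cc
Punnett square offspring (before lethality): 2 Cc, 2 cc
No CC offspring are produced in this cross.
creeper: 2 out of 4 → fraction 1/2
Expected count = 1/2 × 352 = 176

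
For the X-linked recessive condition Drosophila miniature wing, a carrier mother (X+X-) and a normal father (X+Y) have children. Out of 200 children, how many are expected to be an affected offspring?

Cross: X+X- × X+Y
Offspring: 1 X+X+, 1 X+Y, 1 X+X-, 1 X-Y
Probability of an affected offspring: 1/4
Expected count = 1/4 × 200 = 50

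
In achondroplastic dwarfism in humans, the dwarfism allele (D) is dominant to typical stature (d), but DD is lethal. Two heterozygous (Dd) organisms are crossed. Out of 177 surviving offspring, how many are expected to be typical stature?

Cross: Dd × Dd
Punnett square offspring (before lethality): 1 DD, 2 Dd, 1 dd
The DD genotype is lethal (embryos die); surviving offspring: 2 Dd, 1 dd
typical stature: 1 out of 3 → fraction 1/3
Expected count = 1/3 × 177 = 59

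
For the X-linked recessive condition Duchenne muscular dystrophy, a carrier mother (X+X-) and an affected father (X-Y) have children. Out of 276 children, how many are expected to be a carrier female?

Cross: X+X- × X-Y
Offspring: 1 X+X-, 1 X+Y, 1 X-X-, 1 X-Y
Probability of a carrier female: 1/4
Expected count = 1/4 × 276 = 69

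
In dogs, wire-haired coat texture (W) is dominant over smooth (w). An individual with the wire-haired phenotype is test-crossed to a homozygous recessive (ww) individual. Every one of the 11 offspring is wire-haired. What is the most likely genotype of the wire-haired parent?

Test cross: ? × ww
All offspring are wire-haired.
If the unknown parent were heterozygous (Ww), about half of 11 offspring would be smooth; none are. The unknown parent is most likely homozygous dominant (WW).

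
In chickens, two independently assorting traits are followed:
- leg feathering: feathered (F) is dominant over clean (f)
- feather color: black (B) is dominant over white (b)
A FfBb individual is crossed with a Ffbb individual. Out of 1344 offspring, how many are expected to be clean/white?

Dihybrid cross FfBb × Ffbb — consider each gene separately:
leg feathering: Ff × Ff → 1 FF, 2 Ff, 1 ff → 3 F_ : 1 ff (out of 4)
feather color: Bb × bb → 2 Bb, 2 bb → 2 B_ : 2 bb (out of 4)
Combine (counts out of 4 × 4 = 16): feathered/black (F_B_) = 3×2 = 6; feathered/white (F_bb) = 3×2 = 6; clean/black (ffB_) = 1×2 = 2; clean/white (ffbb) = 1×2 = 2
Phenotype counts (out of 16): 6 feathered/black, 6 feathered/white, 2 clean/black, 2 clean/white
clean/white: 2 out of 16 → fraction 1/8
Expected count = 1/8 × 1344 = 168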